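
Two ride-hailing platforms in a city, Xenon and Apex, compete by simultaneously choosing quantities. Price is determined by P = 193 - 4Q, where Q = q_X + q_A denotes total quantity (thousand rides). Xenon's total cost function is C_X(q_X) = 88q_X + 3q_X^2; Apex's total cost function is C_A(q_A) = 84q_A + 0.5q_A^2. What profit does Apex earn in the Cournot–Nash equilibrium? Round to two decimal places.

454.92

Xenon's profit: π_X = (193 - 4Q)q_X - (88q_X + 3q_X²). Setting ∂π_X/∂q_X = 0: 105 - 14q_X - 4(q_A) = 0.
Apex's first-order condition: 109 - 9q_A - 4(q_X) = 0.
Best responses: q_X = (105 - 4q_A)/14, q_A = (109 - 4q_X)/9.
Substituting one into the other gives q_X = 509/110 and q_A = 553/55.
Price P = 193 - 4·(323/22) = 1477/11.
Apex's profit: (1477/11)·(553/55) - 84·(553/55) - (1/2)(553/55)² = 454.9225.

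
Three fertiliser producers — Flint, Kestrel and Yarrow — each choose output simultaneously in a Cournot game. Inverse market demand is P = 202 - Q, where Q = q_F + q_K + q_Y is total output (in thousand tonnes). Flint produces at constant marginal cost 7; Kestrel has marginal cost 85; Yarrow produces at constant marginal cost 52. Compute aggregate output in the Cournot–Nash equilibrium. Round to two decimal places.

Flint's profit: π_F = (202 - Q)q_F - (7q_F). Setting ∂π_F/∂q_F = 0: 195 - 2q_F - (q_K + q_Y) = 0.
Kestrel's profit: π_K = (202 - Q)q_K - (85q_K). Setting ∂π_K/∂q_K = 0: 117 - 2q_K - (q_F + q_Y) = 0.
Yarrow's first-order condition: 150 - 2q_Y - (q_F + q_K) = 0.
Summing all 3 equations gives 462 − 4Q = 0, hence Q = 231/2.
Back-substituting: q_F = (195 − 231/2) = 159/2, q_K = (117 − 231/2) = 3/2, q_Y = (150 − 231/2) = 69/2.
Total output Q = 159/2 + 3/2 + 69/2 = 231/2.

115.50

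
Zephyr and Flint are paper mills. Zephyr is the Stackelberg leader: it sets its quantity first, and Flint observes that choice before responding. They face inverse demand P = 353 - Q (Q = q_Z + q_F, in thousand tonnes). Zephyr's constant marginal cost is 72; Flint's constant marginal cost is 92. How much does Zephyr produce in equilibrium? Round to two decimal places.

150.50

The follower Flint best-responds to any q_Z: π_F = (353 - Q)q_F - 92q_F.
∂π_F/∂q_F = 261 - q_Z - 2q_F = 0 gives the reaction function q_F = (261 - q_Z)/2.
The leader anticipates this reaction. Substituting into P = 353 - Q gives P = 445/2 - (1/2)q_Z, so π_Z = (445/2 - (1/2)q_Z)q_Z - 72q_Z.
Maximising: ∂π_Z/∂q_Z = 301/2 - q_Z = 0, giving q_Z = 301/2.
Then q_F = (261 - 301/2)/2 = 221/4.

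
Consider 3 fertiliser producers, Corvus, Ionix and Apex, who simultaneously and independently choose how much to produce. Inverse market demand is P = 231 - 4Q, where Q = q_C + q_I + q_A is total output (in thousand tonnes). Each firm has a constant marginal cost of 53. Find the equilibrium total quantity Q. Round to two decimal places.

33.38

A representative firm's profit is π_i = q_i(231 - 4Q) - 53q_i.
Setting ∂π_i/∂q_i = 0 with rivals' quantities fixed: 178 - 8q_i - 4·Σ_{j≠i} q_j = 0.
With identical firms every q_j equals q_i, so Σ_{j≠i} q_j = 2q_i and 178 = 16q_i, giving q_i = 89/8.
Total output Q = 89/8 + 89/8 + 89/8 = 267/8.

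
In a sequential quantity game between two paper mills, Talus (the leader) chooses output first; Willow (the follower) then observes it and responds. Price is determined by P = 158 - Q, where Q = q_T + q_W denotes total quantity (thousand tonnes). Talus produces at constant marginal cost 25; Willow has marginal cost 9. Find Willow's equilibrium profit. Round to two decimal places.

Solve by backward induction. Given q_T, the follower Willow maximises π_W = (158 - q_T - q_W)q_W - 9q_W.
∂π_W/∂q_W = 149 - q_T - 2q_W = 0 gives the reaction function q_W = (149 - q_T)/2.
The leader anticipates this reaction. Substituting into P = 158 - Q gives P = 167/2 - (1/2)q_T, so π_T = (167/2 - (1/2)q_T)q_T - 25q_T.
Leader FOC: 117/2 - q_T = 0, so q_T = 117/2.
Then q_W = (149 - 117/2)/2 = 181/4.
Price P = 158 - 415/4 = 217/4.
Willow's profit: (217/4 - 9)·(181/4) = 2047.5625.

2047.56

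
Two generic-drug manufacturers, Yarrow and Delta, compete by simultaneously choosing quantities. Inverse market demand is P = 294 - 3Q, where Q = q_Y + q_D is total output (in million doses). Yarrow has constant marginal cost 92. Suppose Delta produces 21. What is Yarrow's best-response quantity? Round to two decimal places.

23.17

With the rival's output fixed at 21, Yarrow's profit is π_Y = (294 - 3·21 - 3q_Y)q_Y - (92q_Y) = (231 - 3q_Y)q_Y - (92q_Y).
∂π_Y/∂q_Y = 139 - 6q_Y = 0, so q_Y = 139/6.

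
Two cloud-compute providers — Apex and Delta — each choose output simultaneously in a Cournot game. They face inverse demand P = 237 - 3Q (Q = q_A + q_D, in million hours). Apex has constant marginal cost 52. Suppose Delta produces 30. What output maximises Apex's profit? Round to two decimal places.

With the rival's output fixed at 30, Apex's profit is π_A = (237 - 3·30 - 3q_A)q_A - (52q_A) = (147 - 3q_A)q_A - (52q_A).
∂π_A/∂q_A = 95 - 6q_A = 0, so q_A = 95/6.

15.83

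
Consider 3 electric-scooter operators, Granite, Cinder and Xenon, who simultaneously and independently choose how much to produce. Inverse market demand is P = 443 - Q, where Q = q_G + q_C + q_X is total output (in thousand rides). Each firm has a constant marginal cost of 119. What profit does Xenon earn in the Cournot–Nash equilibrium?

Each firm earns π_i = (443 - Q)q_i - 119q_i.
First-order condition (treating rivals' output as given): 324 - 2q_i - Σ_{j≠i} q_j = 0.
By symmetry each firm produces the same amount; substituting Σ_{j≠i} q_j = 2q_i yields q_i = 324/4 = 81.
Price P = 443 - 243 = 200.
Xenon's profit: (200 - 119)·81 = 6561.

6561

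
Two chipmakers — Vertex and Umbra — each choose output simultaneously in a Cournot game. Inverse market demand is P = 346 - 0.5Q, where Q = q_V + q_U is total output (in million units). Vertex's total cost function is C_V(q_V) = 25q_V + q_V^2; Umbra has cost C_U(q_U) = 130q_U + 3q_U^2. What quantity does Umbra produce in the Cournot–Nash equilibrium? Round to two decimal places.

Vertex's profit: π_V = (346 - 0.5Q)q_V - (25q_V + q_V²). Setting ∂π_V/∂q_V = 0: 321 - 3q_V - (1/2)(q_U) = 0.
Umbra's profit: π_U = (346 - 0.5Q)q_U - (130q_U + 3q_U²). Setting ∂π_U/∂q_U = 0: 216 - 7q_U - (1/2)(q_V) = 0.
So q_V = (321 - (1/2)q_U)/3 and q_U = (216 - (1/2)q_V)/7.
Substituting one into the other gives q_V = 103.0843 and q_U = 1950/83.

23.49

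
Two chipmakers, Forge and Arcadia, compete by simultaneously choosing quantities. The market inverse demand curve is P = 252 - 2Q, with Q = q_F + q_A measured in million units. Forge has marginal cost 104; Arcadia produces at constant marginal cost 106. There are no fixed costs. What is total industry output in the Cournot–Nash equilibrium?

49

Forge's profit: π_F = (252 - 2Q)q_F - (104q_F). Setting ∂π_F/∂q_F = 0: 148 - 4q_F - 2(q_A) = 0.
Arcadia's profit: π_A = (252 - 2Q)q_A - (106q_A). Setting ∂π_A/∂q_A = 0: 146 - 4q_A - 2(q_F) = 0.
Rearranging gives the reaction functions q_F = (148 - 2q_A)/4 and q_A = (146 - 2q_F)/4.
Solving the pair: q_F = 25, q_A = 24.
Total output Q = 25 + 24 = 49.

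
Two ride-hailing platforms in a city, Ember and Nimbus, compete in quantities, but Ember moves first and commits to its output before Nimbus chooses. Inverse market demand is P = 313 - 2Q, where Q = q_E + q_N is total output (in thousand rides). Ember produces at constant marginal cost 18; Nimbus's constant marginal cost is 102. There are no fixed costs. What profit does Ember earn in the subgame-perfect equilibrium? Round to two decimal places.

The follower Nimbus best-responds to any q_E: π_N = (313 - 2Q)q_N - 102q_N.
∂π_N/∂q_N = 211 - 2q_E - 4q_N = 0 gives the reaction function q_N = (211 - 2q_E)/4.
Ember substitutes q_N(q_E) into its own profit: π_E = q_E(313 - 2q_E - (211 - 2q_E)/2) - 18q_E = (415/2 - q_E)q_E - 18q_E.
The leader's first-order condition 379/2 - 2q_E = 0 yields q_E = 379/4.
Then q_N = (211 - 2·(379/4))/4 = 43/8.
Price P = 313 - 2·(801/8) = 451/4.
Ember's profit: (451/4 - 18)·(379/4) = 8977.5625.

8977.56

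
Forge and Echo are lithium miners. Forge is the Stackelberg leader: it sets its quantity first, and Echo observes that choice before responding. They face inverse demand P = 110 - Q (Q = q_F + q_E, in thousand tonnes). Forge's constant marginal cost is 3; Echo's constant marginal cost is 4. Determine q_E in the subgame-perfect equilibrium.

The follower Echo best-responds to any q_F: π_E = (110 - Q)q_E - 4q_E.
Setting the follower's marginal profit to zero, 106 - q_F - 2q_E = 0, i.e. q_E = (106 - q_F)/2.
Forge substitutes q_E(q_F) into its own profit: π_F = q_F(110 - q_F - (106 - q_F)/2) - 3q_F = (57 - (1/2)q_F)q_F - 3q_F.
Leader FOC: 54 - q_F = 0, so q_F = 54.
Then q_E = (106 - 54)/2 = 26.

26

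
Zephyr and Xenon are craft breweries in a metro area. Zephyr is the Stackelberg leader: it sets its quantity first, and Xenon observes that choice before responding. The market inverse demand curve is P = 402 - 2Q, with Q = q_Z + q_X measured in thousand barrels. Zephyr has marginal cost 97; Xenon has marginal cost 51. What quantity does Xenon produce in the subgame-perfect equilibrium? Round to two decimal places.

Solve by backward induction. Given q_Z, the follower Xenon maximises π_X = (402 - 2q_Z - 2q_X)q_X - 51q_X.
∂π_X/∂q_X = 351 - 2q_Z - 4q_X = 0 gives the reaction function q_X = (351 - 2q_Z)/4.
The leader anticipates this reaction. Substituting into P = 402 - 2Q gives P = 453/2 - q_Z, so π_Z = (453/2 - q_Z)q_Z - 97q_Z.
Maximising: ∂π_Z/∂q_Z = 259/2 - 2q_Z = 0, giving q_Z = 259/4.
Then q_X = (351 - 2·(259/4))/4 = 443/8.

55.38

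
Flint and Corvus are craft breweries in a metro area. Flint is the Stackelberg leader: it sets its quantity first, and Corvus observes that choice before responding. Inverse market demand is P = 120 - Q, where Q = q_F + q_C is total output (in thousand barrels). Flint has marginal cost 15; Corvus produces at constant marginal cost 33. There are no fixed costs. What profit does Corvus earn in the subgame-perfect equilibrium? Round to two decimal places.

Solve by backward induction. Given q_F, the follower Corvus maximises π_C = (120 - q_F - q_C)q_C - 33q_C.
Setting the follower's marginal profit to zero, 87 - q_F - 2q_C = 0, i.e. q_C = (87 - q_F)/2.
The leader anticipates this reaction. Substituting into P = 120 - Q gives P = 153/2 - (1/2)q_F, so π_F = (153/2 - (1/2)q_F)q_F - 15q_F.
Maximising: ∂π_F/∂q_F = 123/2 - q_F = 0, giving q_F = 123/2.
Then q_C = (87 - 123/2)/2 = 51/4.
Price P = 120 - 297/4 = 183/4.
Corvus's profit: (183/4 - 33)·(51/4) = 162.5625.

162.56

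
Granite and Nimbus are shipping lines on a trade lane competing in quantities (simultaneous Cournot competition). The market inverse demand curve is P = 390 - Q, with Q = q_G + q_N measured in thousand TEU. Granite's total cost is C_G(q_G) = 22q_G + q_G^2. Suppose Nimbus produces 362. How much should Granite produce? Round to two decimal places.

With the rival's output fixed at 362, Granite's profit is π_G = (390 - 362 - q_G)q_G - (22q_G + q_G²) = (28 - q_G)q_G - (22q_G + q_G²).
∂π_G/∂q_G = 6 - 4q_G = 0, so q_G = 3/2.

1.50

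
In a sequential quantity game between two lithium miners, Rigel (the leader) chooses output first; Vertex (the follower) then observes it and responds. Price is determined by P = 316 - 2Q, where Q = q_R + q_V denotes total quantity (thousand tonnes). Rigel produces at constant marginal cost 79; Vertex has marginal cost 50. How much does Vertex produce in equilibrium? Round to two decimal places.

Solve by backward induction. Given q_R, the follower Vertex maximises π_V = (316 - 2q_R - 2q_V)q_V - 50q_V.
∂π_V/∂q_V = 266 - 2q_R - 4q_V = 0 gives the reaction function q_V = (266 - 2q_R)/4.
Rigel substitutes q_V(q_R) into its own profit: π_R = q_R(316 - 2q_R - (266 - 2q_R)/2) - 79q_R = (183 - q_R)q_R - 79q_R.
Maximising: ∂π_R/∂q_R = 104 - 2q_R = 0, giving q_R = 52.
Then q_V = (266 - 2·52)/4 = 81/2.

40.50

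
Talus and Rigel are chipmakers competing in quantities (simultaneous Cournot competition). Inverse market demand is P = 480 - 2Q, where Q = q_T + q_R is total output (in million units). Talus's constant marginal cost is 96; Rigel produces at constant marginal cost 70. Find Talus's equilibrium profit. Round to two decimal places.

7120.22

Talus's profit: π_T = (480 - 2Q)q_T - (96q_T). Setting ∂π_T/∂q_T = 0: 384 - 4q_T - 2(q_R) = 0.
Rigel's profit: π_R = (480 - 2Q)q_R - (70q_R). Setting ∂π_R/∂q_R = 0: 410 - 4q_R - 2(q_T) = 0.
So q_T = (384 - 2q_R)/4 and q_R = (410 - 2q_T)/4.
Solving the pair: q_T = 179/3, q_R = 218/3.
Price P = 480 - 2·(397/3) = 646/3.
Talus's profit: (646/3 - 96)·(179/3) = 7120.2222.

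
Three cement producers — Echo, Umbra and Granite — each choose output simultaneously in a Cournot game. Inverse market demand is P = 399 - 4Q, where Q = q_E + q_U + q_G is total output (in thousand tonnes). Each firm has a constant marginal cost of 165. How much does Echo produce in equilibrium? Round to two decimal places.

A representative firm's profit is π_i = q_i(399 - 4Q) - 165q_i.
First-order condition (treating rivals' output as given): 234 - 8q_i - 4·Σ_{j≠i} q_j = 0.
By symmetry each firm produces the same amount; substituting Σ_{j≠i} q_j = 2q_i yields q_i = 234/16 = 117/8.

14.63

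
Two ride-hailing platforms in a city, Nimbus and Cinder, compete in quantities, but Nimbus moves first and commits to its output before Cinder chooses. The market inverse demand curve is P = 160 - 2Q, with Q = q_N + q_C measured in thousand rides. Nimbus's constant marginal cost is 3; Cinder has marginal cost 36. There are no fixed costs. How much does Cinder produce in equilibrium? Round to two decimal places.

7.25

Solve by backward induction. Given q_N, the follower Cinder maximises π_C = (160 - 2q_N - 2q_C)q_C - 36q_C.
∂π_C/∂q_C = 124 - 2q_N - 4q_C = 0 gives the reaction function q_C = (124 - 2q_N)/4.
The leader anticipates this reaction. Substituting into P = 160 - 2Q gives P = 98 - q_N, so π_N = (98 - q_N)q_N - 3q_N.
Maximising: ∂π_N/∂q_N = 95 - 2q_N = 0, giving q_N = 95/2.
Then q_C = (124 - 2·(95/2))/4 = 29/4.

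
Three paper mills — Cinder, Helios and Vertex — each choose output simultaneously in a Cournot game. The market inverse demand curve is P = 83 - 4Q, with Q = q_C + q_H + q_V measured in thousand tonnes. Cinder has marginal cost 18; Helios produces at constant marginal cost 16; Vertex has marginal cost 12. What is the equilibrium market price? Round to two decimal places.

Cinder's profit: π_C = (83 - 4Q)q_C - (18q_C). Setting ∂π_C/∂q_C = 0: 65 - 8q_C - 4(q_H + q_V) = 0.
Helios's first-order condition: 67 - 8q_H - 4(q_C + q_V) = 0.
Vertex's first-order condition: 71 - 8q_V - 4(q_C + q_H) = 0.
Adding the 3 first-order conditions: 203 − 16Q = 0, so Q = 203/16.
Back-substituting: q_C = (65 − 203/4)/4 = 57/16, q_H = (67 − 203/4)/4 = 65/16, q_V = (71 − 203/4)/4 = 81/16.
Total output Q = 203/16, so price P = 83 - 4·(203/16) = 129/4.

32.25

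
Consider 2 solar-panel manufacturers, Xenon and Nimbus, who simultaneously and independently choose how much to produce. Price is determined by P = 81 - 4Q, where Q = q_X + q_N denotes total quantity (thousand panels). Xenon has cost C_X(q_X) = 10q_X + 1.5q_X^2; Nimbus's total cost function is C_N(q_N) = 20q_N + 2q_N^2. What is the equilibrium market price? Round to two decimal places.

Xenon's profit: π_X = (81 - 4Q)q_X - (10q_X + (3/2)q_X²). Setting ∂π_X/∂q_X = 0: 71 - 11q_X - 4(q_N) = 0.
Nimbus's profit: π_N = (81 - 4Q)q_N - (20q_N + 2q_N²). Setting ∂π_N/∂q_N = 0: 61 - 12q_N - 4(q_X) = 0.
Rearranging gives the reaction functions q_X = (71 - 4q_N)/11 and q_N = (61 - 4q_X)/12.
Substituting one into the other gives q_X = 152/29 and q_N = 387/116.
Total output Q = 995/116, so price P = 81 - 4·(995/116) = 1354/29.

46.69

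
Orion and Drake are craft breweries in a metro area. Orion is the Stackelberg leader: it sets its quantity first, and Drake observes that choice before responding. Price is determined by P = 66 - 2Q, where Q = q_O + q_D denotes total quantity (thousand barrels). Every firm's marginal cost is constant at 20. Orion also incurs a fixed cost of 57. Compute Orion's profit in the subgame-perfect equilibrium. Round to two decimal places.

75.25

Solve by backward induction. Given q_O, the follower Drake maximises π_D = (66 - 2q_O - 2q_D)q_D - 20q_D.
Follower FOC: 46 - 2q_O - 4q_D = 0, so q_D(q_O) = (46 - 2q_O)/4.
Orion substitutes q_D(q_O) into its own profit: π_O = q_O(66 - 2q_O - (46 - 2q_O)/2) - 20q_O = (43 - q_O)q_O - 20q_O.
Leader FOC: 23 - 2q_O = 0, so q_O = 23/2.
Then q_D = (46 - 2·(23/2))/4 = 23/4.
Price P = 66 - 2·(69/4) = 63/2.
Orion's profit: (63/2 - 20)·(23/2) - 57 = 301/4.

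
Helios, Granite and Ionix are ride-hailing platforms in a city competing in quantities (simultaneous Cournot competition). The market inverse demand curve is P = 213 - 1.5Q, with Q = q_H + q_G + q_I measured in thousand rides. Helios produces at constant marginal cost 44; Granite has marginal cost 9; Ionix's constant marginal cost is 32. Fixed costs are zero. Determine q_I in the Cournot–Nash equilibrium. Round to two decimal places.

28.33

Helios's profit: π_H = (213 - 1.5Q)q_H - (44q_H). Setting ∂π_H/∂q_H = 0: 169 - 3q_H - (3/2)(q_G + q_I) = 0.
Granite's profit: π_G = (213 - 1.5Q)q_G - (9q_G). Setting ∂π_G/∂q_G = 0: 204 - 3q_G - (3/2)(q_H + q_I) = 0.
Ionix's profit: π_I = (213 - 1.5Q)q_I - (32q_I). Setting ∂π_I/∂q_I = 0: 181 - 3q_I - (3/2)(q_H + q_G) = 0.
Summing all 3 equations gives 554 − 6Q = 0, hence Q = 277/3.
Back-substituting: q_H = (169 − 277/2)/(3/2) = 61/3, q_G = (204 − 277/2)/(3/2) = 131/3, q_I = (181 − 277/2)/(3/2) = 85/3.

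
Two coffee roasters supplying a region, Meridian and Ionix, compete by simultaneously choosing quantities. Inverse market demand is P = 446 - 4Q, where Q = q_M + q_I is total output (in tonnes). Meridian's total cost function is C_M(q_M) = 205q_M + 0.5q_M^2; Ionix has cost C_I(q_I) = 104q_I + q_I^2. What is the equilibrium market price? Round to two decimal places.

Meridian's profit: π_M = (446 - 4Q)q_M - (205q_M + (1/2)q_M²). Setting ∂π_M/∂q_M = 0: 241 - 9q_M - 4(q_I) = 0.
Ionix's first-order condition: 342 - 10q_I - 4(q_M) = 0.
Best responses: q_M = (241 - 4q_I)/9, q_I = (342 - 4q_M)/10.
Substituting one into the other gives q_M = 521/37 and q_I = 1057/37.
Total output Q = 1578/37, so price P = 446 - 4·(1578/37) = 275.4054.

275.41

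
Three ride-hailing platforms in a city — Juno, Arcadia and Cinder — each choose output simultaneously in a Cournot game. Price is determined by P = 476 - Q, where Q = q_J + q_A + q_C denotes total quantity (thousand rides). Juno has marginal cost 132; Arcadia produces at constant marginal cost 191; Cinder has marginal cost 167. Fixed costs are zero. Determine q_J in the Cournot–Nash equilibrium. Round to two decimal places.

Juno's profit: π_J = (476 - Q)q_J - (132q_J). Setting ∂π_J/∂q_J = 0: 344 - 2q_J - (q_A + q_C) = 0.
Arcadia's first-order condition: 285 - 2q_A - (q_J + q_C) = 0.
Cinder's profit: π_C = (476 - Q)q_C - (167q_C). Setting ∂π_C/∂q_C = 0: 309 - 2q_C - (q_J + q_A) = 0.
Summing all 3 equations gives 938 − 4Q = 0, hence Q = 469/2.
Back-substituting: q_J = (344 − 469/2) = 219/2, q_A = (285 − 469/2) = 101/2, q_C = (309 − 469/2) = 149/2.

109.50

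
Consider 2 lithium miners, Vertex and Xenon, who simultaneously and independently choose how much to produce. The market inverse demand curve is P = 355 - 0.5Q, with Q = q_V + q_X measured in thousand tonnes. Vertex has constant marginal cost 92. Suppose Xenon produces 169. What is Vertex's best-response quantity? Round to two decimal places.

178.50

With the rival's output fixed at 169, Vertex's profit is π_V = (355 - (1/2)·169 - (1/2)q_V)q_V - (92q_V) = (541/2 - (1/2)q_V)q_V - (92q_V).
∂π_V/∂q_V = 357/2 - q_V = 0, so q_V = 357/2.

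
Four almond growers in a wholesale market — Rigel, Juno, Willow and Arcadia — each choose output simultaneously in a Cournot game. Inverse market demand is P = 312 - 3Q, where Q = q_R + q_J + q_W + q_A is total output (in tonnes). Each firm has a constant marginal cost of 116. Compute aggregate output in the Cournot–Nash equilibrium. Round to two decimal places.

A representative firm's profit is π_i = q_i(312 - 3Q) - 116q_i.
Setting ∂π_i/∂q_i = 0 with rivals' quantities fixed: 196 - 6q_i - 3·Σ_{j≠i} q_j = 0.
With identical firms every q_j equals q_i, so Σ_{j≠i} q_j = 3q_i and 196 = 15q_i, giving q_i = 196/15.
Total output Q = 196/15 + 196/15 + 196/15 + 196/15 = 784/15.

52.27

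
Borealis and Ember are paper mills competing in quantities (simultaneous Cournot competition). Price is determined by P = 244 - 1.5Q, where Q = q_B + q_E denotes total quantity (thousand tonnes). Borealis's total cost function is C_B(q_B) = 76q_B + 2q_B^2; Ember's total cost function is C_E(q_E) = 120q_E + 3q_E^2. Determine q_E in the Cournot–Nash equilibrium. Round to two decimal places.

10.14

Borealis's profit: π_B = (244 - 1.5Q)q_B - (76q_B + 2q_B²). Setting ∂π_B/∂q_B = 0: 168 - 7q_B - (3/2)(q_E) = 0.
Ember's profit: π_E = (244 - 1.5Q)q_E - (120q_E + 3q_E²). Setting ∂π_E/∂q_E = 0: 124 - 9q_E - (3/2)(q_B) = 0.
So q_B = (168 - (3/2)q_E)/7 and q_E = (124 - (3/2)q_B)/9.
Solving the pair: q_B = 1768/81, q_E = 10.1399.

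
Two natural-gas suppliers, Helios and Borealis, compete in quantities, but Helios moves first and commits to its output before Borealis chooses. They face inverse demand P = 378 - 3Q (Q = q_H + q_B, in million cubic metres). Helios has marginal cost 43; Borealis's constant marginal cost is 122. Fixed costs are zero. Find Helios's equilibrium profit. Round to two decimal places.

7141.50

Solve by backward induction. Given q_H, the follower Borealis maximises π_B = (378 - 3q_H - 3q_B)q_B - 122q_B.
∂π_B/∂q_B = 256 - 3q_H - 6q_B = 0 gives the reaction function q_B = (256 - 3q_H)/6.
Helios substitutes q_B(q_H) into its own profit: π_H = q_H(378 - 3q_H - (256 - 3q_H)/2) - 43q_H = (250 - (3/2)q_H)q_H - 43q_H.
The leader's first-order condition 207 - 3q_H = 0 yields q_H = 69.
Then q_B = (256 - 3·69)/6 = 49/6.
Price P = 378 - 3·(463/6) = 293/2.
Helios's profit: (293/2 - 43)·69 = 7141.5000.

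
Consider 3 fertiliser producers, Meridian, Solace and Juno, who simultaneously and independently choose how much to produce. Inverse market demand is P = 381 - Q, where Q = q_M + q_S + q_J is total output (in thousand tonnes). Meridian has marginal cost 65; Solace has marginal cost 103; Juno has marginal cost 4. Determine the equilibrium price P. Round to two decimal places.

Meridian's profit: π_M = (381 - Q)q_M - (65q_M). Setting ∂π_M/∂q_M = 0: 316 - 2q_M - (q_S + q_J) = 0.
Solace's profit: π_S = (381 - Q)q_S - (103q_S). Setting ∂π_S/∂q_S = 0: 278 - 2q_S - (q_M + q_J) = 0.
Juno's profit: π_J = (381 - Q)q_J - (4q_J). Setting ∂π_J/∂q_J = 0: 377 - 2q_J - (q_M + q_S) = 0.
Adding the 3 conditions: 971 − 2Q − 2Q = 0, i.e. Q = 971/4.
Back-substituting: q_M = (316 − 971/4) = 293/4, q_S = (278 − 971/4) = 141/4, q_J = (377 − 971/4) = 537/4.
Total output Q = 971/4, so price P = 381 - 971/4 = 553/4.

138.25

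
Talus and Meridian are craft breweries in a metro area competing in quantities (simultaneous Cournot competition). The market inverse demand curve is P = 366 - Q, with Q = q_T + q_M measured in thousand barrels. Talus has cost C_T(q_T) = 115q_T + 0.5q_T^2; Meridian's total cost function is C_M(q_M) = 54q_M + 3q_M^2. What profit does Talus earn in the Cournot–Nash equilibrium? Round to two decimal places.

8156.19

Talus's profit: π_T = (366 - Q)q_T - (115q_T + (1/2)q_T²). Setting ∂π_T/∂q_T = 0: 251 - 3q_T - (q_M) = 0.
Meridian's profit: π_M = (366 - Q)q_M - (54q_M + 3q_M²). Setting ∂π_M/∂q_M = 0: 312 - 8q_M - (q_T) = 0.
So q_T = (251 - q_M)/3 and q_M = (312 - q_T)/8.
Substituting one into the other gives q_T = 1696/23 and q_M = 685/23.
Price P = 366 - 103.5217 = 262.4783.
Talus's profit: 262.4783·(1696/23) - 115·(1696/23) - (1/2)(1696/23)² = 8156.1890.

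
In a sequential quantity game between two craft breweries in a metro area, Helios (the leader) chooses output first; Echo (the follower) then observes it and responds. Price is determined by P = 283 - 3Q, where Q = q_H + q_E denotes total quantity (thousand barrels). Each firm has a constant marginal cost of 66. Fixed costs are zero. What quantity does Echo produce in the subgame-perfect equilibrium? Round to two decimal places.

18.08

The follower Echo best-responds to any q_H: π_E = (283 - 3Q)q_E - 66q_E.
Setting the follower's marginal profit to zero, 217 - 3q_H - 6q_E = 0, i.e. q_E = (217 - 3q_H)/6.
The leader anticipates this reaction. Substituting into P = 283 - 3Q gives P = 349/2 - (3/2)q_H, so π_H = (349/2 - (3/2)q_H)q_H - 66q_H.
Maximising: ∂π_H/∂q_H = 217/2 - 3q_H = 0, giving q_H = 217/6.
Then q_E = (217 - 3·(217/6))/6 = 217/12.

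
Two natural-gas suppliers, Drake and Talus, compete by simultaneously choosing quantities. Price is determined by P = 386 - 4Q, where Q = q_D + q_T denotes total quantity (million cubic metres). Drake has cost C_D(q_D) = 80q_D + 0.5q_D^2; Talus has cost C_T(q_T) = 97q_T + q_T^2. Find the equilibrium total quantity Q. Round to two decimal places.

Drake's profit: π_D = (386 - 4Q)q_D - (80q_D + (1/2)q_D²). Setting ∂π_D/∂q_D = 0: 306 - 9q_D - 4(q_T) = 0.
Talus's profit: π_T = (386 - 4Q)q_T - (97q_T + q_T²). Setting ∂π_T/∂q_T = 0: 289 - 10q_T - 4(q_D) = 0.
Best responses: q_D = (306 - 4q_T)/9, q_T = (289 - 4q_D)/10.
Substituting one into the other gives q_D = 952/37 and q_T = 1377/74.
Total output Q = 952/37 + 1377/74 = 44.3378.

44.34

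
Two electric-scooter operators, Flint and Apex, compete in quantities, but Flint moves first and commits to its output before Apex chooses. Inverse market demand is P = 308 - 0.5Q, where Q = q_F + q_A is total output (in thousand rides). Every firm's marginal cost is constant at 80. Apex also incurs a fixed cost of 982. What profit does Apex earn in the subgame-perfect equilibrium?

5516

Solve by backward induction. Given q_F, the follower Apex maximises π_A = (308 - (1/2)q_F - (1/2)q_A)q_A - 80q_A.
∂π_A/∂q_A = 228 - (1/2)q_F - q_A = 0 gives the reaction function q_A = (228 - (1/2)q_F).
Flint substitutes q_A(q_F) into its own profit: π_F = q_F(308 - (1/2)q_F - (228 - (1/2)q_F)/2) - 80q_F = (194 - (1/4)q_F)q_F - 80q_F.
Maximising: ∂π_F/∂q_F = 114 - (1/2)q_F = 0, giving q_F = 228.
Then q_A = (228 - (1/2)·228) = 114.
Price P = 308 - (1/2)·342 = 137.
Apex's profit: (137 - 80)·114 - 982 = 5516.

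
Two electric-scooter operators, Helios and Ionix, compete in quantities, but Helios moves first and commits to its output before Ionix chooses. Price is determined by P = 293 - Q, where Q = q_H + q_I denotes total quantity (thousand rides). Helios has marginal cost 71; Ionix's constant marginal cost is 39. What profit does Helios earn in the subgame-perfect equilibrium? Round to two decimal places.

4512.50

The follower Ionix best-responds to any q_H: π_I = (293 - Q)q_I - 39q_I.
Follower FOC: 254 - q_H - 2q_I = 0, so q_I(q_H) = (254 - q_H)/2.
Helios substitutes q_I(q_H) into its own profit: π_H = q_H(293 - q_H - (254 - q_H)/2) - 71q_H = (166 - (1/2)q_H)q_H - 71q_H.
Leader FOC: 95 - q_H = 0, so q_H = 95.
Then q_I = (254 - 95)/2 = 159/2.
Price P = 293 - 349/2 = 237/2.
Helios's profit: (237/2 - 71)·95 = 4512.5000.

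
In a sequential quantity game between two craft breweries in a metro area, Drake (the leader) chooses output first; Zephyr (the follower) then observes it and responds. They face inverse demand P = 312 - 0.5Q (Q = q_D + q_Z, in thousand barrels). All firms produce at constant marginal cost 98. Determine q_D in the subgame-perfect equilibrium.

214

The follower Zephyr best-responds to any q_D: π_Z = (312 - 0.5Q)q_Z - 98q_Z.
Follower FOC: 214 - (1/2)q_D - q_Z = 0, so q_Z(q_D) = (214 - (1/2)q_D).
The leader anticipates this reaction. Substituting into P = 312 - 0.5Q gives P = 205 - (1/4)q_D, so π_D = (205 - (1/4)q_D)q_D - 98q_D.
The leader's first-order condition 107 - (1/2)q_D = 0 yields q_D = 214.
Then q_Z = (214 - (1/2)·214) = 107.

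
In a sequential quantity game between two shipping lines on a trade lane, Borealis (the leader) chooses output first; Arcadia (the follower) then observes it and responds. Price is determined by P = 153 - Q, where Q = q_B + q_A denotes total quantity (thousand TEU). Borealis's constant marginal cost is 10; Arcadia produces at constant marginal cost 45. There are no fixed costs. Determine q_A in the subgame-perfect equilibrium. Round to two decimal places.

Solve by backward induction. Given q_B, the follower Arcadia maximises π_A = (153 - q_B - q_A)q_A - 45q_A.
∂π_A/∂q_A = 108 - q_B - 2q_A = 0 gives the reaction function q_A = (108 - q_B)/2.
The leader anticipates this reaction. Substituting into P = 153 - Q gives P = 99 - (1/2)q_B, so π_B = (99 - (1/2)q_B)q_B - 10q_B.
Maximising: ∂π_B/∂q_B = 89 - q_B = 0, giving q_B = 89.
Then q_A = (108 - 89)/2 = 19/2.

9.50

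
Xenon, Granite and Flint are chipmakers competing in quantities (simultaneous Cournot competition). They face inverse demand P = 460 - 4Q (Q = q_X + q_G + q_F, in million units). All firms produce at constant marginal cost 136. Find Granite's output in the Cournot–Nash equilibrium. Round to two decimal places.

A representative firm's profit is π_i = q_i(460 - 4Q) - 136q_i.
First-order condition (treating rivals' output as given): 324 - 8q_i - 4·Σ_{j≠i} q_j = 0.
With identical firms every q_j equals q_i, so Σ_{j≠i} q_j = 2q_i and 324 = 16q_i, giving q_i = 81/4.

20.25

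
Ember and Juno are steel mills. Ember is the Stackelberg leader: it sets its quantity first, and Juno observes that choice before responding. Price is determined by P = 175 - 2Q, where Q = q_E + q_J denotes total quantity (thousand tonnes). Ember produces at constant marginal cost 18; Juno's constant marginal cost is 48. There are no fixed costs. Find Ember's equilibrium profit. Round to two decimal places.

Solve by backward induction. Given q_E, the follower Juno maximises π_J = (175 - 2q_E - 2q_J)q_J - 48q_J.
Setting the follower's marginal profit to zero, 127 - 2q_E - 4q_J = 0, i.e. q_J = (127 - 2q_E)/4.
Ember substitutes q_J(q_E) into its own profit: π_E = q_E(175 - 2q_E - (127 - 2q_E)/2) - 18q_E = (223/2 - q_E)q_E - 18q_E.
The leader's first-order condition 187/2 - 2q_E = 0 yields q_E = 187/4.
Then q_J = (127 - 2·(187/4))/4 = 67/8.
Price P = 175 - 2·(441/8) = 259/4.
Ember's profit: (259/4 - 18)·(187/4) = 2185.5625.

2185.56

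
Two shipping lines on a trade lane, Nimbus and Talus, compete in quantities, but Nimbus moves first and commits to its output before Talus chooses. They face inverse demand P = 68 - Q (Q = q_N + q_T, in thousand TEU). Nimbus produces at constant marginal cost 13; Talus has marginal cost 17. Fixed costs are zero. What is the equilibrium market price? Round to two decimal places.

The follower Talus best-responds to any q_N: π_T = (68 - Q)q_T - 17q_T.
Setting the follower's marginal profit to zero, 51 - q_N - 2q_T = 0, i.e. q_T = (51 - q_N)/2.
The leader anticipates this reaction. Substituting into P = 68 - Q gives P = 85/2 - (1/2)q_N, so π_N = (85/2 - (1/2)q_N)q_N - 13q_N.
Leader FOC: 59/2 - q_N = 0, so q_N = 59/2.
Then q_T = (51 - 59/2)/2 = 43/4.
Total output Q = 161/4, so price P = 68 - 161/4 = 111/4.

27.75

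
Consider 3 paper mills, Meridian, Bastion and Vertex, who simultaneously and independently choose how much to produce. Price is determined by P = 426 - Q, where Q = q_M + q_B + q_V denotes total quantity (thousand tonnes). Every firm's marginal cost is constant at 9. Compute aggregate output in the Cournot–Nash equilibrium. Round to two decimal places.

312.75

Each firm earns π_i = (426 - Q)q_i - 9q_i.
Setting ∂π_i/∂q_i = 0 with rivals' quantities fixed: 417 - 2q_i - Σ_{j≠i} q_j = 0.
By symmetry each firm produces the same amount; substituting Σ_{j≠i} q_j = 2q_i yields q_i = 417/4.
Total output Q = 417/4 + 417/4 + 417/4 = 1251/4.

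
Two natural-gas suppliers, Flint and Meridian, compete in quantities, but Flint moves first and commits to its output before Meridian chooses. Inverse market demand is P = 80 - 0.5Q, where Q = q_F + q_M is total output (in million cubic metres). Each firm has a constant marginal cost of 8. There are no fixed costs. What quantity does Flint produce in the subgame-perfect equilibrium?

72

The follower Meridian best-responds to any q_F: π_M = (80 - 0.5Q)q_M - 8q_M.
Follower FOC: 72 - (1/2)q_F - q_M = 0, so q_M(q_F) = (72 - (1/2)q_F).
The leader anticipates this reaction. Substituting into P = 80 - 0.5Q gives P = 44 - (1/4)q_F, so π_F = (44 - (1/4)q_F)q_F - 8q_F.
The leader's first-order condition 36 - (1/2)q_F = 0 yields q_F = 72.
Then q_M = (72 - (1/2)·72) = 36.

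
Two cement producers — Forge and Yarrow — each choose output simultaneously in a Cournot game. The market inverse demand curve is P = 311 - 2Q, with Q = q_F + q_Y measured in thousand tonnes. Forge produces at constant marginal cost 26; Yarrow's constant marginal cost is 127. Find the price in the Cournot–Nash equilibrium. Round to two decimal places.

Forge's profit: π_F = (311 - 2Q)q_F - (26q_F). Setting ∂π_F/∂q_F = 0: 285 - 4q_F - 2(q_Y) = 0.
Yarrow's first-order condition: 184 - 4q_Y - 2(q_F) = 0.
Rearranging gives the reaction functions q_F = (285 - 2q_Y)/4 and q_Y = (184 - 2q_F)/4.
Substituting one into the other gives q_F = 193/3 and q_Y = 83/6.
Total output Q = 469/6, so price P = 311 - 2·(469/6) = 464/3.

154.67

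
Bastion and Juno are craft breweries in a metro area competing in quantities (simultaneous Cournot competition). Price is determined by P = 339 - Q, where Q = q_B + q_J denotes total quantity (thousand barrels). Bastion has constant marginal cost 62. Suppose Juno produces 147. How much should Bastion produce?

65

With the rival's output fixed at 147, Bastion's profit is π_B = (339 - 147 - q_B)q_B - (62q_B) = (192 - q_B)q_B - (62q_B).
∂π_B/∂q_B = 130 - 2q_B = 0, so q_B = 65.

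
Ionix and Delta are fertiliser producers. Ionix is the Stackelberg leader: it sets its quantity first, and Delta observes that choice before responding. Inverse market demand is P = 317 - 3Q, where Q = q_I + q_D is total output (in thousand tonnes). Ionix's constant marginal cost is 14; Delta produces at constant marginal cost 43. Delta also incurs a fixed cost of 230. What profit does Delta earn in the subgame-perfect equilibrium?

742

The follower Delta best-responds to any q_I: π_D = (317 - 3Q)q_D - 43q_D.
Follower FOC: 274 - 3q_I - 6q_D = 0, so q_D(q_I) = (274 - 3q_I)/6.
Ionix substitutes q_D(q_I) into its own profit: π_I = q_I(317 - 3q_I - (274 - 3q_I)/2) - 14q_I = (180 - (3/2)q_I)q_I - 14q_I.
Leader FOC: 166 - 3q_I = 0, so q_I = 166/3.
Then q_D = (274 - 3·(166/3))/6 = 18.
Price P = 317 - 3·(220/3) = 97.
Delta's profit: (97 - 43)·18 - 230 = 742.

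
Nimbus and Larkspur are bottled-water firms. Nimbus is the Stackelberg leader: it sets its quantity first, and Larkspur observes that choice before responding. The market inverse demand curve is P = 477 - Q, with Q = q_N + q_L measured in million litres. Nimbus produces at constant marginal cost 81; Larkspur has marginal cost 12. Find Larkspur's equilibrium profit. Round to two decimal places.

22725.56

The follower Larkspur best-responds to any q_N: π_L = (477 - Q)q_L - 12q_L.
∂π_L/∂q_L = 465 - q_N - 2q_L = 0 gives the reaction function q_L = (465 - q_N)/2.
The leader anticipates this reaction. Substituting into P = 477 - Q gives P = 489/2 - (1/2)q_N, so π_N = (489/2 - (1/2)q_N)q_N - 81q_N.
Leader FOC: 327/2 - q_N = 0, so q_N = 327/2.
Then q_L = (465 - 327/2)/2 = 603/4.
Price P = 477 - 1257/4 = 651/4.
Larkspur's profit: (651/4 - 12)·(603/4) = 22725.5625.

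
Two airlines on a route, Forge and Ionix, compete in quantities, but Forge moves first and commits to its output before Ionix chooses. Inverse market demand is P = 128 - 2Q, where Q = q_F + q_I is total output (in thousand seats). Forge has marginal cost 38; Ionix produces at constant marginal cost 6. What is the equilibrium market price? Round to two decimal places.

52.50

The follower Ionix best-responds to any q_F: π_I = (128 - 2Q)q_I - 6q_I.
Follower FOC: 122 - 2q_F - 4q_I = 0, so q_I(q_F) = (122 - 2q_F)/4.
The leader anticipates this reaction. Substituting into P = 128 - 2Q gives P = 67 - q_F, so π_F = (67 - q_F)q_F - 38q_F.
Leader FOC: 29 - 2q_F = 0, so q_F = 29/2.
Then q_I = (122 - 2·(29/2))/4 = 93/4.
Total output Q = 151/4, so price P = 128 - 2·(151/4) = 105/2.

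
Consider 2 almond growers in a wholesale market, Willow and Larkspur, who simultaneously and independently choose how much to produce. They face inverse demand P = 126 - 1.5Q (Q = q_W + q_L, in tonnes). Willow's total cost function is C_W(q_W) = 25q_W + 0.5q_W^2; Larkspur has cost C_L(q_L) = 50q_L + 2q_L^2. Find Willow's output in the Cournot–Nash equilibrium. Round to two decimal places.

Willow's profit: π_W = (126 - 1.5Q)q_W - (25q_W + (1/2)q_W²). Setting ∂π_W/∂q_W = 0: 101 - 4q_W - (3/2)(q_L) = 0.
Larkspur's profit: π_L = (126 - 1.5Q)q_L - (50q_L + 2q_L²). Setting ∂π_L/∂q_L = 0: 76 - 7q_L - (3/2)(q_W) = 0.
Rearranging gives the reaction functions q_W = (101 - (3/2)q_L)/4 and q_L = (76 - (3/2)q_W)/7.
Substituting one into the other gives q_W = 23.0291 and q_L = 610/103.

23.03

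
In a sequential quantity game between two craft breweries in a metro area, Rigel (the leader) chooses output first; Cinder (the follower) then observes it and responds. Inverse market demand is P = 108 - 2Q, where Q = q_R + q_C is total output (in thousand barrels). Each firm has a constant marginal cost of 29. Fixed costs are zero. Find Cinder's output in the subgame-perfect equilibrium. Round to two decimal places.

The follower Cinder best-responds to any q_R: π_C = (108 - 2Q)q_C - 29q_C.
∂π_C/∂q_C = 79 - 2q_R - 4q_C = 0 gives the reaction function q_C = (79 - 2q_R)/4.
Rigel substitutes q_C(q_R) into its own profit: π_R = q_R(108 - 2q_R - (79 - 2q_R)/2) - 29q_R = (137/2 - q_R)q_R - 29q_R.
Leader FOC: 79/2 - 2q_R = 0, so q_R = 79/4.
Then q_C = (79 - 2·(79/4))/4 = 79/8.

9.88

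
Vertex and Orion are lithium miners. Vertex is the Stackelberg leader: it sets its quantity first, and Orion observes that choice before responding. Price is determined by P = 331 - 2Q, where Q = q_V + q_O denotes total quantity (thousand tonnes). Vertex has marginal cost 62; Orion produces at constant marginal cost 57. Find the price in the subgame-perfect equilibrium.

Solve by backward induction. Given q_V, the follower Orion maximises π_O = (331 - 2q_V - 2q_O)q_O - 57q_O.
Setting the follower's marginal profit to zero, 274 - 2q_V - 4q_O = 0, i.e. q_O = (274 - 2q_V)/4.
The leader anticipates this reaction. Substituting into P = 331 - 2Q gives P = 194 - q_V, so π_V = (194 - q_V)q_V - 62q_V.
The leader's first-order condition 132 - 2q_V = 0 yields q_V = 66.
Then q_O = (274 - 2·66)/4 = 71/2.
Total output Q = 203/2, so price P = 331 - 2·(203/2) = 128.

128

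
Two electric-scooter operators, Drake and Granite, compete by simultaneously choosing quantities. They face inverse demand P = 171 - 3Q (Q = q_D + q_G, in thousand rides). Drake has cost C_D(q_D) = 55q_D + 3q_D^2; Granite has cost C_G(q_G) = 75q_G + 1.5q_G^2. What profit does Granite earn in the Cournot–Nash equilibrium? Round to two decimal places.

296.79

Drake's profit: π_D = (171 - 3Q)q_D - (55q_D + 3q_D²). Setting ∂π_D/∂q_D = 0: 116 - 12q_D - 3(q_G) = 0.
Granite's profit: π_G = (171 - 3Q)q_G - (75q_G + (3/2)q_G²). Setting ∂π_G/∂q_G = 0: 96 - 9q_G - 3(q_D) = 0.
So q_D = (116 - 3q_G)/12 and q_G = (96 - 3q_D)/9.
Solving the pair: q_D = 84/11, q_G = 268/33.
Price P = 171 - 3·(520/33) = 1361/11.
Granite's profit: (1361/11)·(268/33) - 75·(268/33) - (3/2)(268/33)² = 296.7934.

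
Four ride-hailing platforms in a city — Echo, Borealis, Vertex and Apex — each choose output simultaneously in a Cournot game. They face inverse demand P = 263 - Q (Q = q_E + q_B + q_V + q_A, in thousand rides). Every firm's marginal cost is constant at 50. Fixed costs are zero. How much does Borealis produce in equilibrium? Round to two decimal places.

Each firm earns π_i = (263 - Q)q_i - 50q_i.
First-order condition (treating rivals' output as given): 213 - 2q_i - Σ_{j≠i} q_j = 0.
With identical firms every q_j equals q_i, so Σ_{j≠i} q_j = 3q_i and 213 = 5q_i, giving q_i = 213/5.

42.60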